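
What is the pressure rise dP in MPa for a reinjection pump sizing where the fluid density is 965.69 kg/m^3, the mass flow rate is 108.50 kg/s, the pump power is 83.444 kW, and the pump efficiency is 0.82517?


dP = P_pump * rho * eta / mdot
dP = 83.444 * 965.69 * 0.82517 / 108.50
dP = 612.8392 kPa
Convert: 612.8392 kPa * 0.001 = 0.61284 MPa
dP = 0.61284 MPa


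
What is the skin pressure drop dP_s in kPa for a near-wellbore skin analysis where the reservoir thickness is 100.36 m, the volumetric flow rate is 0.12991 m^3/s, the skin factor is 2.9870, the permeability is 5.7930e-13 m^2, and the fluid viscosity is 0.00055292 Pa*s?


dP_s = S * q * mu / (2*pi*k*hr) / 1000
dP_s = 2.9870 * 0.12991 * 0.00055292 / (2*pi*5.7930e-13*100.36) / 1000
dP_s = 587.35 kPa


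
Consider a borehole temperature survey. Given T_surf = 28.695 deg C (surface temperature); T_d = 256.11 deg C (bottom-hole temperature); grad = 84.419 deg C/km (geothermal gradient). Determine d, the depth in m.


d = (T_d - T_surf) / grad * 1000
d = (256.11 - 28.695) / 84.419 * 1000
d = 2693.9 m


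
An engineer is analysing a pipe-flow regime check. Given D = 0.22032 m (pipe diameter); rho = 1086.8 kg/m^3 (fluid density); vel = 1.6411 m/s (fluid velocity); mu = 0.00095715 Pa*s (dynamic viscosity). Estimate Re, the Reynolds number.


Re = rho * vel * D / mu
Re = 1086.8 * 1.6411 * 0.22032 / 0.00095715
Re = 4.1054e+05


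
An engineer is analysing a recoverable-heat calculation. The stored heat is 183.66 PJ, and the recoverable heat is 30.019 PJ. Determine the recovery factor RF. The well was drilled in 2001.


RF = Q_rec / Q_s
RF = 30.019 / 183.66
RF = 0.16345


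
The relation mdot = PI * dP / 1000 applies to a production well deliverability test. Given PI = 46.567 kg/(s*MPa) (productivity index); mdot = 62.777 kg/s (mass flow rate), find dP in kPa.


dP = mdot * 1000 / PI
dP = 62.777 * 1000 / 46.567
dP = 1348.1 kPa


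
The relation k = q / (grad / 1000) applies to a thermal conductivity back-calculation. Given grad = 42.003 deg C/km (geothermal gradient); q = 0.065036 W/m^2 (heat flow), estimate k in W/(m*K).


k = q / (grad / 1000)
k = 0.065036 / (42.003 / 1000)
k = 1.5484 W/(m*K)


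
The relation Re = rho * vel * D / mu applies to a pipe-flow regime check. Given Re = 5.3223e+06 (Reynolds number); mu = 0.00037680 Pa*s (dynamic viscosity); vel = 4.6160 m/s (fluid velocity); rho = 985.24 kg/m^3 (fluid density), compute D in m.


D = Re * mu / (rho * vel)
D = 5.3223e+06 * 0.00037680 / (985.24 * 4.6160)
D = 0.44096 m


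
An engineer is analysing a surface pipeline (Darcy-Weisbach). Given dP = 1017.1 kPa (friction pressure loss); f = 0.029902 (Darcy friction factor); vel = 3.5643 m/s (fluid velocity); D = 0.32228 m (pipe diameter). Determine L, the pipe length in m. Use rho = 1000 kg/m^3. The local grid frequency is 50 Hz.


L = dP*1000*D / (f*rho*vel^2/2)
L = 1017.1*1000*0.32228 / (0.029902*1000*3.5643^2/2)
L = 1725.8 m


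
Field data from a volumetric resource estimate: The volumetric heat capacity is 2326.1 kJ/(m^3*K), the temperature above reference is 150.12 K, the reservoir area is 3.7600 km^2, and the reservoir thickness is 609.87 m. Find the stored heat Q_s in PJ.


Step 1: Vr = A*1e6*hr = 3.76*1e6*609.87 = 2.293111e+09 m^3
Step 2: Q_s = Vr*rhoc*dT/1e12 = 2.293111e+09*2326.1*150.12/1e12 = 800.74 PJ
Q_s = 800.74 PJ


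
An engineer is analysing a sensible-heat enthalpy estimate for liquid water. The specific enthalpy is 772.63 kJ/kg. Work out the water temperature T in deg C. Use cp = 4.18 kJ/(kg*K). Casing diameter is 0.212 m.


T = h / cp
T = 772.63 / 4.18
T = 184.84 deg C


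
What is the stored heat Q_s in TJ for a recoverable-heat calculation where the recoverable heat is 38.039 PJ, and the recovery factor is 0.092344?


Q_s = Q_rec / RF
Q_s = 38.039 / 0.092344
Q_s = 411.9271 PJ
Convert: 411.9271 PJ * 1000.0 = 4.1193e+05 TJ
Q_s = 4.1193e+05 TJ


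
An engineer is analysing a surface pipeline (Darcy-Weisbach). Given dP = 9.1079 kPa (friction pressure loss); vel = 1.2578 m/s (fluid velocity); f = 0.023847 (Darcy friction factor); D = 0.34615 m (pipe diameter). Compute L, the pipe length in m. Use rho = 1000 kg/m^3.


L = dP*1000*D / (f*rho*vel^2/2)
L = 9.1079*1000*0.34615 / (0.023847*1000*1.2578^2/2)
L = 167.13 m


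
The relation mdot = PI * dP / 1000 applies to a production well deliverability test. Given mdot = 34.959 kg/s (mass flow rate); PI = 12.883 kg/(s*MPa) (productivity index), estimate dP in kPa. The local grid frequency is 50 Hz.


dP = mdot * 1000 / PI
dP = 34.959 * 1000 / 12.883
dP = 2713.6 kPa


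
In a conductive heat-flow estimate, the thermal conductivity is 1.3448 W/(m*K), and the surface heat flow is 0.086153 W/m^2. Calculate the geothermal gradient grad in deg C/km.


grad = q * 1000 / k
grad = 0.086153 * 1000 / 1.3448
grad = 64.064 deg C/km


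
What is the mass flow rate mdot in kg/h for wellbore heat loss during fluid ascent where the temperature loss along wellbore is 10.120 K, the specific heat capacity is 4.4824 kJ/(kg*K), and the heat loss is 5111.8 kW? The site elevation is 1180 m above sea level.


mdot = Q_loss / (cp * dT)
mdot = 5111.8 / (4.4824 * 10.120)
mdot = 112.6893 kg/s
Convert: 112.6893 kg/s * 3600.0 = 4.0568e+05 kg/h
mdot = 4.0568e+05 kg/h


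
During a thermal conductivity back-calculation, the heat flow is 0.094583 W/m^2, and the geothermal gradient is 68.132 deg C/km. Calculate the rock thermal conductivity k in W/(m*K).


k = q / (grad / 1000)
k = 0.094583 / (68.132 / 1000)
k = 1.3882 W/(m*K)


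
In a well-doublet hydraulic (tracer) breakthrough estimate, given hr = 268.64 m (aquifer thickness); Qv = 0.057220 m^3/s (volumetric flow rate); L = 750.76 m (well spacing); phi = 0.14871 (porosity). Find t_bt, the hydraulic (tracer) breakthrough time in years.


t_bt = pi * hr * phi * L^2 / (3 * Qv) / (365.25*86400)
t_bt = pi * 268.64 * 0.14871 * 750.76^2 / (3 * 0.057220) / (365.25*86400)
t_bt = 13.058 years


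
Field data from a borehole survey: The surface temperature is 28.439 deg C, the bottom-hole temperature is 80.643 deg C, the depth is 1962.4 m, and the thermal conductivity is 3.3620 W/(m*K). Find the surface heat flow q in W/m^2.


Step 1: grad = (T_d - T_surf)/d * 1000 = (80.643 - 28.439)/1962.4 * 1000 = 26.60212 deg C/km
Step 2: q = k * grad / 1000 = 3.362 * 26.60212 / 1000 = 0.089436 W/m^2
q = 0.089436 W/m^2


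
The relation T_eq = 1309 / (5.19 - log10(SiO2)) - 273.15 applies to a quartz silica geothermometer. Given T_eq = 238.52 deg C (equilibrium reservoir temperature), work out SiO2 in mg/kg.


SiO2 = 10^(5.19 - 1309/(T_eq + 273.15))
SiO2 = 10^(5.19 - 1309/(238.52 + 273.15))
SiO2 = 428.26 mg/kg


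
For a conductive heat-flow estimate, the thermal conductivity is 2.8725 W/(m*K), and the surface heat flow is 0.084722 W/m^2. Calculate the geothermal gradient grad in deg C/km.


grad = q * 1000 / k
grad = 0.084722 * 1000 / 2.8725
grad = 29.494 deg C/km


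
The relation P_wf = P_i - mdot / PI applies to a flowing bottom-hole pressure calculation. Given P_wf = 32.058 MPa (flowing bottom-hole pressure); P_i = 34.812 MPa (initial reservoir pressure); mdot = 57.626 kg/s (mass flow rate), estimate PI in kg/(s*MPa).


PI = mdot / (P_i - P_wf)
PI = 57.626 / (34.812 - 32.058)
PI = 20.924 kg/(s*MPa)


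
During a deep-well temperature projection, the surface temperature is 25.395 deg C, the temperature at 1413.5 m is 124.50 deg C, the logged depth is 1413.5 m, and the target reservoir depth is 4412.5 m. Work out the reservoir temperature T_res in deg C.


Step 1: grad = (T_d1 - T_surf)/d1 * 1000 = (124.5 - 25.395)/1413.5 * 1000 = 70.11319 deg C/km
Step 2: T_res = T_surf + grad*d2/1000 = 25.395 + 70.11319*4412.5/1000 = 334.77 deg C
T_res = 334.77 deg C


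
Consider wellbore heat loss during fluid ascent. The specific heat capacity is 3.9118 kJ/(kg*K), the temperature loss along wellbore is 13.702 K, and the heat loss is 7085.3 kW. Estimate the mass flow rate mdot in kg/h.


mdot = Q_loss / (cp * dT)
mdot = 7085.3 / (3.9118 * 13.702)
mdot = 132.1897 kg/s
Convert: 132.1897 kg/s * 3600.0 = 4.7588e+05 kg/h
mdot = 4.7588e+05 kg/h


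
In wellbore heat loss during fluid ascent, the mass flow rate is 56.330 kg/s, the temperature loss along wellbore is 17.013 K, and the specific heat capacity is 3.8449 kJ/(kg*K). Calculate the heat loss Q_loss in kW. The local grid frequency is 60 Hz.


Q_loss = mdot * cp * dT
Q_loss = 56.330 * 3.8449 * 17.013
Q_loss = 3684.7 kW


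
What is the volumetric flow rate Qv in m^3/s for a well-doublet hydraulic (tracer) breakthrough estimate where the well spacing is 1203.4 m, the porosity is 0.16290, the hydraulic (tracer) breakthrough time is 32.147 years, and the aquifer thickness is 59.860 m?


Qv = pi*hr*phi*L^2 / (3*t_bt*365.25*86400)
Qv = pi*59.860*0.16290*1203.4^2 / (3*32.147*365.25*86400)
Qv = 0.014577 m^3/s


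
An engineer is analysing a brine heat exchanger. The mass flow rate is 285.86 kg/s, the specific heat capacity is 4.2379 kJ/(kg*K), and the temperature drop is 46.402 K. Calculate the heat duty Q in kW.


Q = mdot * cp * dT / 1000
Q = 285.86 * 4.2379 * 46.402 / 1000
Q = 56.21352 MW
Convert: 56.21352 MW * 1000.0 = 56214 kW
Q = 56214 kW


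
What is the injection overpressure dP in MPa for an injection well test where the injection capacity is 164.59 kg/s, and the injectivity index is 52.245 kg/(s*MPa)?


dP = mdot * 1000 / II
dP = 164.59 * 1000 / 52.245
dP = 3150.349 kPa
Convert: 3150.349 kPa * 0.001 = 3.1503 MPa
dP = 3.1503 MPa


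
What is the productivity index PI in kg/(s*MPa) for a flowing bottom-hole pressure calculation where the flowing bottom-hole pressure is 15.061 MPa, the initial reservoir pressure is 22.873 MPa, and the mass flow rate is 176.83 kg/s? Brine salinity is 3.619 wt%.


PI = mdot / (P_i - P_wf)
PI = 176.83 / (22.873 - 15.061)
PI = 22.636 kg/(s*MPa)


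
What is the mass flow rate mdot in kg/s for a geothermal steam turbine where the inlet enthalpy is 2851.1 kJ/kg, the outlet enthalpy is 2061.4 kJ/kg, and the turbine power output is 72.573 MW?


mdot = P * 1000 / (h_in - h_out)
mdot = 72.573 * 1000 / (2851.1 - 2061.4)
mdot = 91.899 kg/s


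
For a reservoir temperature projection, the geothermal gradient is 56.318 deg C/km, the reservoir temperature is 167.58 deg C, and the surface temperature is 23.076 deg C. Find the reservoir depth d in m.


d = (T_res - T_surf) / grad * 1000
d = (167.58 - 23.076) / 56.318 * 1000
d = 2565.9 m


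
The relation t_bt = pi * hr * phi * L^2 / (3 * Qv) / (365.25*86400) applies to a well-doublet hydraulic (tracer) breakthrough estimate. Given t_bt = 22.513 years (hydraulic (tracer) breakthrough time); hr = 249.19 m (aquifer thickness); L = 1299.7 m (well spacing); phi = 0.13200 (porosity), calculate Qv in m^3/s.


Qv = pi*hr*phi*L^2 / (3*t_bt*365.25*86400)
Qv = pi*249.19*0.13200*1299.7^2 / (3*22.513*365.25*86400)
Qv = 0.081900 m^3/s


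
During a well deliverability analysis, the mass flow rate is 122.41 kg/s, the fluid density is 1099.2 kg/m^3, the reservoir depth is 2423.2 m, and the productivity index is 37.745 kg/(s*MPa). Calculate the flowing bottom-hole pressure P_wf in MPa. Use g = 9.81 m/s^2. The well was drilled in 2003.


Step 1: P_i = rho*g*h/1e6 = 1099.2*9.81*2423.2/1e6 = 26.12973 MPa
Step 2: P_wf = P_i - mdot/PI = 26.12973 - 122.41/37.745 = 22.887 MPa
P_wf = 22.887 MPa


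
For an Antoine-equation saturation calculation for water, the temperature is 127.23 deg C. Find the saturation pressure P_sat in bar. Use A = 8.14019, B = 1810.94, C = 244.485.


P_sat = 10^(A - B/(C + T)) / 760 * 0.101325
P_sat = 10^(8.14019 - 1810.94/(244.485 + 127.23)) / 760 * 0.101325
P_sat = 0.2473103 MPa
Convert: 0.2473103 MPa * 10.0 = 2.4731 bar
P_sat = 2.4731 bar


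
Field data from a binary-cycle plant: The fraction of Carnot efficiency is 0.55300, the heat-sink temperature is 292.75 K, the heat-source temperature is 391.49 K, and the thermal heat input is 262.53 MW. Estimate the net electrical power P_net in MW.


Step 1: eta = (1 - Tc/Th)*f = (1 - 292.75/391.49)*0.553 = 0.1394754
Step 2: P_net = eta * Q_in = 0.1394754 * 262.53 = 36.616 MW
P_net = 36.616 MW


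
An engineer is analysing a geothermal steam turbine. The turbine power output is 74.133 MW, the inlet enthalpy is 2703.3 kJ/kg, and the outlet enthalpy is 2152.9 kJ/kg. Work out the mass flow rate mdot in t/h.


mdot = P * 1000 / (h_in - h_out)
mdot = 74.133 * 1000 / (2703.3 - 2152.9)
mdot = 134.6893 kg/s
Convert: 134.6893 kg/s * 3.6 = 484.88 t/h
mdot = 484.88 t/h


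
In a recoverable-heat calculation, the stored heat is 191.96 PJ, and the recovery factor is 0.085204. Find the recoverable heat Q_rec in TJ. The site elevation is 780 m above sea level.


Q_rec = Q_s * RF
Q_rec = 191.96 * 0.085204
Q_rec = 16.35576 PJ
Convert: 16.35576 PJ * 1000.0 = 16356 TJ
Q_rec = 16356 TJ


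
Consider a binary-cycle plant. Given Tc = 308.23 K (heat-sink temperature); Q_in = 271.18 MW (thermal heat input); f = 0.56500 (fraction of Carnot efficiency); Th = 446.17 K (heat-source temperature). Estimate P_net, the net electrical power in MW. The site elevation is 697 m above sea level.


Step 1: eta = (1 - Tc/Th)*f = (1 - 308.23/446.17)*0.565 = 0.1746780
Step 2: P_net = eta * Q_in = 0.1746780 * 271.18 = 47.369 MW
P_net = 47.369 MW


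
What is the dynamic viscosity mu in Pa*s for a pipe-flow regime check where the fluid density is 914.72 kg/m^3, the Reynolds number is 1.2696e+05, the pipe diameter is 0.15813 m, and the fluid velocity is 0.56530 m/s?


mu = rho * vel * D / Re
mu = 914.72 * 0.56530 * 0.15813 / 1.2696e+05
mu = 0.00064404 Pa*s


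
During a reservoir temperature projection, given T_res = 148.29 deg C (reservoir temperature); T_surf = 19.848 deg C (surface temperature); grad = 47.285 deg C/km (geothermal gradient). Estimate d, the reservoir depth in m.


d = (T_res - T_surf) / grad * 1000
d = (148.29 - 19.848) / 47.285 * 1000
d = 2716.3 m


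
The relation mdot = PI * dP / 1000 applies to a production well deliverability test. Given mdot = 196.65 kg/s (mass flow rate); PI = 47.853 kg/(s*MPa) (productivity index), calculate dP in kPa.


dP = mdot * 1000 / PI
dP = 196.65 * 1000 / 47.853
dP = 4109.5 kPa


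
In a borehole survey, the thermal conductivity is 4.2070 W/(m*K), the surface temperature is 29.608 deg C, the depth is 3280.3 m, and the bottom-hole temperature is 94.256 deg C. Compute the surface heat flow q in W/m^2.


Step 1: grad = (T_d - T_surf)/d * 1000 = (94.256 - 29.608)/3280.3 * 1000 = 19.70795 deg C/km
Step 2: q = k * grad / 1000 = 4.207 * 19.70795 / 1000 = 0.082911 W/m^2
q = 0.082911 W/m^2


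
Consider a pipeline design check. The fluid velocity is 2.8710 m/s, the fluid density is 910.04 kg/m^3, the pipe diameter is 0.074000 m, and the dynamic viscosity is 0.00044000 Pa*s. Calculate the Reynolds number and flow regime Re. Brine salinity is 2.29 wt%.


Step 1: Re = rho*vel*D/mu = 910.04*2.871*0.074/0.00044 = 4.3941e+05
Step 2: Re = 4.3941e+05 > 4000, so flow is turbulent.
Re = 4.3941e+05 (turbulent)


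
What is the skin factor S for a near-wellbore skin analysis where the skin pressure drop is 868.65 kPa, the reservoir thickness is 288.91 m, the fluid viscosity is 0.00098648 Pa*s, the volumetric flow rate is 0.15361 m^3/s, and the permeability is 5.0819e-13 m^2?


S = dP_s * 1000 * 2*pi*k*hr / (q*mu)
S = 868.65 * 1000 * 2*pi*5.0819e-13*288.91 / (0.15361*0.00098648)
S = 5.2882


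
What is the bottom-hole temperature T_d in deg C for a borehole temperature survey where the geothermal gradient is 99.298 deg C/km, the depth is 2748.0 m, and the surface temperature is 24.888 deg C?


T_d = T_surf + grad * d / 1000
T_d = 24.888 + 99.298 * 2748.0 / 1000
T_d = 297.76 deg C


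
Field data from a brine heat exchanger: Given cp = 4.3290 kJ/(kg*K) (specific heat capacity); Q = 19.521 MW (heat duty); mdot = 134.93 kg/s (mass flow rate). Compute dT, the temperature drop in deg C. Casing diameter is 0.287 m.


dT = Q * 1000 / (mdot * cp)
dT = 19.521 * 1000 / (134.93 * 4.3290)
dT = 33.41996 K
Convert (temperature difference, 1 K = 1 deg C): 33.41996 K = 33.41996 deg C
dT = 33.420 deg C


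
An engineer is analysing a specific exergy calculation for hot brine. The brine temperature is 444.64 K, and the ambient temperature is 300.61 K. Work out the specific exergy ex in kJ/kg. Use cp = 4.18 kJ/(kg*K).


ex = cp * ((T_b - T_0) - T_0 * ln(T_b/T_0))
ex = 4.18 * ((444.64 - 300.61) - 300.61 * ln(444.64/300.61))
ex = 110.17 kJ/kg


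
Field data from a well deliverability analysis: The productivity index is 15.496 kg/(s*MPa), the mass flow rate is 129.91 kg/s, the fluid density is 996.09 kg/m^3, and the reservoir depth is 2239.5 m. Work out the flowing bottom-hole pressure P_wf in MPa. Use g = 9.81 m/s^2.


Step 1: P_i = rho*g*h/1e6 = 996.09*9.81*2239.5/1e6 = 21.88359 MPa
Step 2: P_wf = P_i - mdot/PI = 21.88359 - 129.91/15.496 = 13.500 MPa
P_wf = 13.500 MPa


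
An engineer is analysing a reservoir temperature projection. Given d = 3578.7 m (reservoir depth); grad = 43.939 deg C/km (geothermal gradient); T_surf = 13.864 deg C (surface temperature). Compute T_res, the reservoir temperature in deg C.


T_res = T_surf + grad * d / 1000
T_res = 13.864 + 43.939 * 3578.7 / 1000
T_res = 171.11 deg C


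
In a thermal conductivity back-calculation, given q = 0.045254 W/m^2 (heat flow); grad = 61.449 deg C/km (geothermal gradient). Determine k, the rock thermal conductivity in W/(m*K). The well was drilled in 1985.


k = q / (grad / 1000)
k = 0.045254 / (61.449 / 1000)
k = 0.73645 W/(m*K)


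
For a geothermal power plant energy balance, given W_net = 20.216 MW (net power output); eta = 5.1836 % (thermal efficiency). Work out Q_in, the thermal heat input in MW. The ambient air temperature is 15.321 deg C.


Q_in = W_net / (eta / 100)
Q_in = 20.216 / (5.1836 / 100)
Q_in = 390.00 MW


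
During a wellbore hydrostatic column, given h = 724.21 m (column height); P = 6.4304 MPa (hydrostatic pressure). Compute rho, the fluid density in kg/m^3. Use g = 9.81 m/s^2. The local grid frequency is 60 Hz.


rho = P * 1e6 / (g * h)
rho = 6.4304 * 1e6 / (9.81 * 724.21)
rho = 905.12 kg/m^3


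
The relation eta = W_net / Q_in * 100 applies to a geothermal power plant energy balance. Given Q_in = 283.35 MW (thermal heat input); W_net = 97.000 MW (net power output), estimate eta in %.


eta = W_net / Q_in * 100
eta = 97.000 / 283.35 * 100
eta = 34.233 %


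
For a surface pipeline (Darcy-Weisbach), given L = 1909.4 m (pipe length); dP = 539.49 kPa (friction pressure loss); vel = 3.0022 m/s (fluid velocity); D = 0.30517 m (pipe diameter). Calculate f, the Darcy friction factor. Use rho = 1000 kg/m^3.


f = dP*1000 / ((L/D)*(rho*vel^2/2))
f = 539.49*1000 / ((1909.4/0.30517)*(1000*3.0022^2/2))
f = 0.019133


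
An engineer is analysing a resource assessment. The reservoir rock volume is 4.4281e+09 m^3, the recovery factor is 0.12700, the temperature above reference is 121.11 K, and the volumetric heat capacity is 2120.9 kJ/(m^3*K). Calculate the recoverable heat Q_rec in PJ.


Step 1: Q_s = Vr*rhoc*dT/1e12 = 4.4281e+09*2120.9*121.11/1e12 = 1137.412 PJ
Step 2: Q_rec = Q_s * RF = 1137.412 * 0.127 = 144.45 PJ
Q_rec = 144.45 PJ


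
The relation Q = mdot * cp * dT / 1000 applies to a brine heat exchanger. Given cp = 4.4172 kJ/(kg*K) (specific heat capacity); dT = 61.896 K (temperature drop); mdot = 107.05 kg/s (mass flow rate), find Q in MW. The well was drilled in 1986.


Q = mdot * cp * dT / 1000
Q = 107.05 * 4.4172 * 61.896 / 1000
Q = 29.268 MW


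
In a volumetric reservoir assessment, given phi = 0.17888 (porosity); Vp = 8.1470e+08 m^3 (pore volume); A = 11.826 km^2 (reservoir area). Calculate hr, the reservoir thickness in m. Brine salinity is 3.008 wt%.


hr = Vp / (A * 1e6 * phi)
hr = 8.1470e+08 / (11.826 * 1e6 * 0.17888)
hr = 385.12 m


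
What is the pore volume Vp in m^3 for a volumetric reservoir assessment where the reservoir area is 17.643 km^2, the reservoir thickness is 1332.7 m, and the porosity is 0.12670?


Vp = A * 1e6 * hr * phi
Vp = 17.643 * 1e6 * 1332.7 * 0.12670
Vp = 2.9791e+09 m^3


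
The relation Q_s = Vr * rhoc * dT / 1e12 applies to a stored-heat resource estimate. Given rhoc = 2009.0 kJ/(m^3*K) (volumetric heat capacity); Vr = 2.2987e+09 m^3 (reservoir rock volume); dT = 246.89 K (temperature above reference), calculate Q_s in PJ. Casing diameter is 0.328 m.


Q_s = Vr * rhoc * dT / 1e12
Q_s = 2.2987e+09 * 2009.0 * 246.89 / 1e12
Q_s = 1140.2 PJ


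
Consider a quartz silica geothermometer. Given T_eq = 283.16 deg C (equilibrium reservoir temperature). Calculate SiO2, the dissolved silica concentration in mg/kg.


SiO2 = 10^(5.19 - 1309/(T_eq + 273.15))
SiO2 = 10^(5.19 - 1309/(283.16 + 273.15))
SiO2 = 687.06 mg/kg


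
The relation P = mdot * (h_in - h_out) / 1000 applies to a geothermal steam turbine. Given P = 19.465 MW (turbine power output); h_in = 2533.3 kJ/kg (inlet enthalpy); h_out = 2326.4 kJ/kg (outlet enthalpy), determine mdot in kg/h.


mdot = P * 1000 / (h_in - h_out)
mdot = 19.465 * 1000 / (2533.3 - 2326.4)
mdot = 94.07927 kg/s
Convert: 94.07927 kg/s * 3600.0 = 3.3869e+05 kg/h
mdot = 3.3869e+05 kg/h


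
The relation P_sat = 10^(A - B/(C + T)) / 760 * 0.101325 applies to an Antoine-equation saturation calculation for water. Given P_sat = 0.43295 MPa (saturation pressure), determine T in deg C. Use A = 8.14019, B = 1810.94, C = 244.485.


T = B / (A - log10(P_sat * 760 / 0.101325)) - C
T = 1810.94 / (8.14019 - log10(0.43295 * 760 / 0.101325)) - 244.485
T = 146.76 deg C


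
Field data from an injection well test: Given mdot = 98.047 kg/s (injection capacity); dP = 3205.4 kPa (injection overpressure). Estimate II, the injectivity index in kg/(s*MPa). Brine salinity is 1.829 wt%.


II = mdot * 1000 / dP
II = 98.047 * 1000 / 3205.4
II = 30.588 kg/(s*MPa)


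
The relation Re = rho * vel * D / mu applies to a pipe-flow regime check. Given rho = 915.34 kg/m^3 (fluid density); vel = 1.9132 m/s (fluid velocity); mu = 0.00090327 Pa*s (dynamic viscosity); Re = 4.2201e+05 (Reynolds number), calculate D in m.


D = Re * mu / (rho * vel)
D = 4.2201e+05 * 0.00090327 / (915.34 * 1.9132)
D = 0.21767 m


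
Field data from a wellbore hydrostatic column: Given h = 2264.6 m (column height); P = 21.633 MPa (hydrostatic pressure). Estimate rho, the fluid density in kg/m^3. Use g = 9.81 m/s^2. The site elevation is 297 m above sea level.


rho = P * 1e6 / (g * h)
rho = 21.633 * 1e6 / (9.81 * 2264.6)
rho = 973.77 kg/m^3


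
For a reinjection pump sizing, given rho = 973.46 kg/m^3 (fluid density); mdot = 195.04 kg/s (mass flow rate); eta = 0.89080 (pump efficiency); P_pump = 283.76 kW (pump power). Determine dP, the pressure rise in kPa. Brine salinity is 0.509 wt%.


dP = P_pump * rho * eta / mdot
dP = 283.76 * 973.46 * 0.89080 / 195.04
dP = 1261.6 kPa


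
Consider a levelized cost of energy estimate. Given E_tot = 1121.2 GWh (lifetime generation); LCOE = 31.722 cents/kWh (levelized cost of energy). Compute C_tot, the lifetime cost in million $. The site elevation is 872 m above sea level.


C_tot = LCOE / 100 * E_tot
C_tot = 31.722 / 100 * 1121.2
C_tot = 355.67 million $


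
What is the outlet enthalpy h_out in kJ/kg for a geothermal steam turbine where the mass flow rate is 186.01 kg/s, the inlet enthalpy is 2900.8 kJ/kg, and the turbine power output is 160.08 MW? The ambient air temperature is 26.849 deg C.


h_out = h_in - P * 1000 / mdot
h_out = 2900.8 - 160.08 * 1000 / 186.01
h_out = 2040.2 kJ/kg


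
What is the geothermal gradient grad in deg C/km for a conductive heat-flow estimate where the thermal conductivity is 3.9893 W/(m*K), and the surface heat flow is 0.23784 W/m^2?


grad = q * 1000 / k
grad = 0.23784 * 1000 / 3.9893
grad = 59.619 deg C/km


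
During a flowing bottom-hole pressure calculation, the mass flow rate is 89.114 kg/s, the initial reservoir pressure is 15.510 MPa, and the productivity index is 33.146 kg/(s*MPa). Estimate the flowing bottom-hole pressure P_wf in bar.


P_wf = P_i - mdot / PI
P_wf = 15.510 - 89.114 / 33.146
P_wf = 12.82147 MPa
Convert: 12.82147 MPa * 10.0 = 128.21 bar
P_wf = 128.21 bar


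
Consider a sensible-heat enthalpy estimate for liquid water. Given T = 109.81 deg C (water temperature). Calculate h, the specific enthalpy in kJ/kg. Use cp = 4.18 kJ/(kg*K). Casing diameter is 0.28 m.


h = cp * T
h = 4.18 * 109.81
h = 459.01 kJ/kg


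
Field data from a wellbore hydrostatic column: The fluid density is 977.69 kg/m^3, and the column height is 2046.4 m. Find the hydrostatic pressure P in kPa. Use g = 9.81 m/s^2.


P = rho * g * h / 1e6
P = 977.69 * 9.81 * 2046.4 / 1e6
P = 19.62731 MPa
Convert: 19.62731 MPa * 1000.0 = 19627 kPa
P = 19627 kPa


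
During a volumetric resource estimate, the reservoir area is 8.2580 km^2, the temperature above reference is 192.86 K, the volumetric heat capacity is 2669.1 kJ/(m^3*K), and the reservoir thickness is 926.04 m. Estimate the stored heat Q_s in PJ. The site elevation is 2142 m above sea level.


Step 1: Vr = A*1e6*hr = 8.258*1e6*926.04 = 7.647238e+09 m^3
Step 2: Q_s = Vr*rhoc*dT/1e12 = 7.647238e+09*2669.1*192.86/1e12 = 3936.5 PJ
Q_s = 3936.5 PJ


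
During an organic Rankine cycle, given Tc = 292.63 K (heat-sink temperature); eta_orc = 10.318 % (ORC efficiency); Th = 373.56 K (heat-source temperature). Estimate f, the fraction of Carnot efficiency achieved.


f = (eta_orc/100) / (1 - Tc/Th)
f = (10.318/100) / (1 - 292.63/373.56)
f = 0.47626


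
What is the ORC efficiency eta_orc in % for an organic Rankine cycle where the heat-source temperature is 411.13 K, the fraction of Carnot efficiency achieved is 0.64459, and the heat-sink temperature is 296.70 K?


eta_orc = (1 - Tc/Th) * f * 100
eta_orc = (1 - 296.70/411.13) * 0.64459 * 100
eta_orc = 17.941 %


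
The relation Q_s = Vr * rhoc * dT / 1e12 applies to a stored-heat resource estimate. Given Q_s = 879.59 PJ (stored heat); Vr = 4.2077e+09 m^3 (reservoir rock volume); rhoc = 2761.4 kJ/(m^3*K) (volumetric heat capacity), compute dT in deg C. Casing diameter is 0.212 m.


dT = Q_s * 1e12 / (Vr * rhoc)
dT = 879.59 * 1e12 / (4.2077e+09 * 2761.4)
dT = 75.70180 K
Convert (temperature difference, 1 K = 1 deg C): 75.70180 K = 75.70180 deg C
dT = 75.702 deg C


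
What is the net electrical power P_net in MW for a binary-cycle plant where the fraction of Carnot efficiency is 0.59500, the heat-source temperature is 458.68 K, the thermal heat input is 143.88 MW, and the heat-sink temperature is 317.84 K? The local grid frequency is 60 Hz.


Step 1: eta = (1 - Tc/Th)*f = (1 - 317.84/458.68)*0.595 = 0.1826977
Step 2: P_net = eta * Q_in = 0.1826977 * 143.88 = 26.287 MW
P_net = 26.287 MW


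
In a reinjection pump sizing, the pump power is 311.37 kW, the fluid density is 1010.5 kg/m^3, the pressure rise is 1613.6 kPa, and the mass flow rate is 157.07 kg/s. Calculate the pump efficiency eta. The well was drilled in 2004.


eta = mdot * dP / (rho * P_pump)
eta = 157.07 * 1613.6 / (1010.5 * 311.37)
eta = 0.80552


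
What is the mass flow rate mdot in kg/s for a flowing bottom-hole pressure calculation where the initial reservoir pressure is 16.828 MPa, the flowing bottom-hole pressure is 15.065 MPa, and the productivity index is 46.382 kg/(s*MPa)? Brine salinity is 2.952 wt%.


mdot = (P_i - P_wf) * PI
mdot = (16.828 - 15.065) * 46.382
mdot = 81.771 kg/s


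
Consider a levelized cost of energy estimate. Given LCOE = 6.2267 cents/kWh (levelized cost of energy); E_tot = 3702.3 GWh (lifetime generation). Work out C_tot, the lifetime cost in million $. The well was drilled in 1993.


C_tot = LCOE / 100 * E_tot
C_tot = 6.2267 / 100 * 3702.3
C_tot = 230.53 million $


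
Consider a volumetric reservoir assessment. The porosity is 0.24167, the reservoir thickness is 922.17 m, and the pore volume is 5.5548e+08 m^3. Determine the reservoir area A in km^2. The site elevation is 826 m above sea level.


A = Vp / (1e6 * hr * phi)
A = 5.5548e+08 / (1e6 * 922.17 * 0.24167)
A = 2.4925 km^2


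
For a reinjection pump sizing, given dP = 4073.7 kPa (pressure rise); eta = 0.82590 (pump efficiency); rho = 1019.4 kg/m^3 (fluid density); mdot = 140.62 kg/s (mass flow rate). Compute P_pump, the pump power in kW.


P_pump = mdot * dP / (rho * eta)
P_pump = 140.62 * 4073.7 / (1019.4 * 0.82590)
P_pump = 680.40 kW


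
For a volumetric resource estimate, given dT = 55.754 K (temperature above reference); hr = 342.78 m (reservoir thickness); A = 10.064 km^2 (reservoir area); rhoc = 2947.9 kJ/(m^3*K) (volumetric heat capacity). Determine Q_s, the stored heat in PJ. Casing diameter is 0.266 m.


Step 1: Vr = A*1e6*hr = 10.064*1e6*342.78 = 3.449738e+09 m^3
Step 2: Q_s = Vr*rhoc*dT/1e12 = 3.449738e+09*2947.9*55.754/1e12 = 566.99 PJ
Q_s = 566.99 PJ


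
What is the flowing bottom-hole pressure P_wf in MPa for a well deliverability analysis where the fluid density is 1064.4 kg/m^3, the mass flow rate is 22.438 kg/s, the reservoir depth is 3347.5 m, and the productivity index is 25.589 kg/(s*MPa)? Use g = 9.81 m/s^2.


Step 1: P_i = rho*g*h/1e6 = 1064.4*9.81*3347.5/1e6 = 34.95380 MPa
Step 2: P_wf = P_i - mdot/PI = 34.95380 - 22.438/25.589 = 34.077 MPa
P_wf = 34.077 MPa


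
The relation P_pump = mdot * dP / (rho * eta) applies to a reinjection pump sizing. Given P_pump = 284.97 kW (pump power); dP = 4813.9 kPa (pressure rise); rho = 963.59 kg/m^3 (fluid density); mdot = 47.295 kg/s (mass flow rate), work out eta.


eta = mdot * dP / (rho * P_pump)
eta = 47.295 * 4813.9 / (963.59 * 284.97)
eta = 0.82913


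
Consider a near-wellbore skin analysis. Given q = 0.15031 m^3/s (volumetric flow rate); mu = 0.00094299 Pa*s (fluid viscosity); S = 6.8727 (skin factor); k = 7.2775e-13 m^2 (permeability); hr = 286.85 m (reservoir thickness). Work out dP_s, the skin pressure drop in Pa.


dP_s = S * q * mu / (2*pi*k*hr) / 1000
dP_s = 6.8727 * 0.15031 * 0.00094299 / (2*pi*7.2775e-13*286.85) / 1000
dP_s = 742.6863 kPa
Convert: 742.6863 kPa * 1000.0 = 7.4269e+05 Pa
dP_s = 7.4269e+05 Pa


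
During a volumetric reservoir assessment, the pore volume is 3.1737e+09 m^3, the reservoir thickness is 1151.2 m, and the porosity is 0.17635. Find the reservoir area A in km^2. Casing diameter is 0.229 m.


A = Vp / (1e6 * hr * phi)
A = 3.1737e+09 / (1e6 * 1151.2 * 0.17635)
A = 15.633 km^2


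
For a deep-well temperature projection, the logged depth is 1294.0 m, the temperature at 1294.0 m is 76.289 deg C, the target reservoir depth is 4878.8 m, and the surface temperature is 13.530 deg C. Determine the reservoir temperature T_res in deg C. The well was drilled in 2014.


Step 1: grad = (T_d1 - T_surf)/d1 * 1000 = (76.289 - 13.53)/1294.0 * 1000 = 48.50000 deg C/km
Step 2: T_res = T_surf + grad*d2/1000 = 13.53 + 48.50000*4878.8/1000 = 250.15 deg C
T_res = 250.15 deg C


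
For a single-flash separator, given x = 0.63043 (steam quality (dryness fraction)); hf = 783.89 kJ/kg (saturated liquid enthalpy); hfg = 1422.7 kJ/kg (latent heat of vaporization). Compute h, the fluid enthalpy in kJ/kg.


h = hf + x * hfg
h = 783.89 + 0.63043 * 1422.7
h = 1680.8 kJ/kg


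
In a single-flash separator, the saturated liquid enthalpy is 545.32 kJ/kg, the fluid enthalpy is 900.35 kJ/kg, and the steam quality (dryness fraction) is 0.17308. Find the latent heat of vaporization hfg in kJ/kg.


hfg = (h - hf) / x
hfg = (900.35 - 545.32) / 0.17308
hfg = 2051.2 kJ/kg


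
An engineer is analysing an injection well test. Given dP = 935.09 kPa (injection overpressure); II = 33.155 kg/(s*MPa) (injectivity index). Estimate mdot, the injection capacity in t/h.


mdot = II * dP / 1000
mdot = 33.155 * 935.09 / 1000
mdot = 31.00291 kg/s
Convert: 31.00291 kg/s * 3.6 = 111.61 t/h
mdot = 111.61 t/h


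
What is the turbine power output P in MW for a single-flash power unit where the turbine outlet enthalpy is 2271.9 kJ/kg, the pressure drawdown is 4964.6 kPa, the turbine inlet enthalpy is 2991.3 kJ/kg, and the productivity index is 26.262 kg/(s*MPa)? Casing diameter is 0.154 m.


Step 1: mdot = PI * dP / 1000 = 26.262 * 4964.6 / 1000 = 130.3803 kg/s
Step 2: P = mdot*(h_in - h_out)/1000 = 130.3803*(2991.3 - 2271.9)/1000 = 93.796 MW
P = 93.796 MW


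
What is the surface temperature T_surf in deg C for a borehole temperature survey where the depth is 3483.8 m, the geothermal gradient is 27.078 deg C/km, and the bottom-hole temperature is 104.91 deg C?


T_surf = T_d - grad * d / 1000
T_surf = 104.91 - 27.078 * 3483.8 / 1000
T_surf = 10.576 deg C


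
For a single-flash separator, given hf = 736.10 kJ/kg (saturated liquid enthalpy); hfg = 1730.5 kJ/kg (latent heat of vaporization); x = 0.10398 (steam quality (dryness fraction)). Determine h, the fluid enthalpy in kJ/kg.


h = hf + x * hfg
h = 736.10 + 0.10398 * 1730.5
h = 916.04 kJ/kg


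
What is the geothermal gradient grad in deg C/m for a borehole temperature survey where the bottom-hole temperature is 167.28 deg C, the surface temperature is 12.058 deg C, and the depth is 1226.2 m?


grad = (T_d - T_surf) / d * 1000
grad = (167.28 - 12.058) / 1226.2 * 1000
grad = 126.5878 deg C/km
Convert: 126.5878 deg C/km * 0.001 = 0.12659 deg C/m
grad = 0.12659 deg C/m


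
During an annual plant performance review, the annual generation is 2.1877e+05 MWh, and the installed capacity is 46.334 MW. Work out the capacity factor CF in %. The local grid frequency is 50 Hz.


CF = E_a / (cap * 8760) * 100
CF = 2.1877e+05 / (46.334 * 8760) * 100
CF = 53.899 %


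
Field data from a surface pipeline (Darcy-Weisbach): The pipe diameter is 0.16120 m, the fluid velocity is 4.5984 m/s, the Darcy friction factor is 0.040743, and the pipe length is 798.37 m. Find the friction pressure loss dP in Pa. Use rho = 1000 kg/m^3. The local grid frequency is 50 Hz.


dP = f * (L/D) * (rho*vel^2/2) / 1000
dP = 0.040743 * (798.37/0.16120) * (1000*4.5984^2/2) / 1000
dP = 2133.417 kPa
Convert: 2133.417 kPa * 1000.0 = 2.1334e+06 Pa
dP = 2.1334e+06 Pa


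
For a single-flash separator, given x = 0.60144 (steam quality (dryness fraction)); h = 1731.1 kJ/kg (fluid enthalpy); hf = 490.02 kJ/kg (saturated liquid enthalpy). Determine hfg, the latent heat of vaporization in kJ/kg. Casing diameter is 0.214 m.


hfg = (h - hf) / x
hfg = (1731.1 - 490.02) / 0.60144
hfg = 2063.5 kJ/kg


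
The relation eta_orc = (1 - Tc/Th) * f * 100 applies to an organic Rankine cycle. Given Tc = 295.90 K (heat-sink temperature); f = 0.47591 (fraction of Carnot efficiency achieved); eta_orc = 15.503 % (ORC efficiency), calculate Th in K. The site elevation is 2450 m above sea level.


Th = Tc / (1 - (eta_orc/100)/f)
Th = 295.90 / (1 - (15.503/100)/0.47591)
Th = 438.86 K


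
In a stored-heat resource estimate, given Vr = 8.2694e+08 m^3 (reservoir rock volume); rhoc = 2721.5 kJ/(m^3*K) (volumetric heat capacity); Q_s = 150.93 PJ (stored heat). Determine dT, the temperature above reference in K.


dT = Q_s * 1e12 / (Vr * rhoc)
dT = 150.93 * 1e12 / (8.2694e+08 * 2721.5)
dT = 67.065 K


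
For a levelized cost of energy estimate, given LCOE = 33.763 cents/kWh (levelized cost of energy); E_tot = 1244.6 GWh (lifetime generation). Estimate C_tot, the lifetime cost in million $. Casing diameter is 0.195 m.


C_tot = LCOE / 100 * E_tot
C_tot = 33.763 / 100 * 1244.6
C_tot = 420.21 million $


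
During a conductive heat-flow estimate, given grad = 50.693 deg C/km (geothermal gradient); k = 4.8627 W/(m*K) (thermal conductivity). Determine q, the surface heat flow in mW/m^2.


q = k * grad / 1000
q = 4.8627 * 50.693 / 1000
q = 0.2465049 W/m^2
Convert: 0.2465049 W/m^2 * 1000.0 = 246.50 mW/m^2
q = 246.50 mW/m^2


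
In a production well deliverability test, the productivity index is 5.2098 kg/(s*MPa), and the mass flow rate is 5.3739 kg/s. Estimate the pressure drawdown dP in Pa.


dP = mdot * 1000 / PI
dP = 5.3739 * 1000 / 5.2098
dP = 1031.498 kPa
Convert: 1031.498 kPa * 1000.0 = 1.0315e+06 Pa
dP = 1.0315e+06 Pa


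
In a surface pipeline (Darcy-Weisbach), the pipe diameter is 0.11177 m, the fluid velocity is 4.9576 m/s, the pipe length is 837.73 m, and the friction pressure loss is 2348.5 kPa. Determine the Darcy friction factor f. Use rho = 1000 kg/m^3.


f = dP*1000 / ((L/D)*(rho*vel^2/2))
f = 2348.5*1000 / ((837.73/0.11177)*(1000*4.9576^2/2))
f = 0.025498


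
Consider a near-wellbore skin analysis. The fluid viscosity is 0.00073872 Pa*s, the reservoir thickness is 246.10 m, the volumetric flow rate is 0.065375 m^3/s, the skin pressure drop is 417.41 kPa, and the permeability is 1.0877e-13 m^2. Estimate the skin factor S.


S = dP_s * 1000 * 2*pi*k*hr / (q*mu)
S = 417.41 * 1000 * 2*pi*1.0877e-13*246.10 / (0.065375*0.00073872)
S = 1.4537


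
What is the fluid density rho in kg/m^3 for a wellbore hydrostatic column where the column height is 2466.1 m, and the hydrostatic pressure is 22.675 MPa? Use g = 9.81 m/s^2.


rho = P * 1e6 / (g * h)
rho = 22.675 * 1e6 / (9.81 * 2466.1)
rho = 937.28 kg/m^3


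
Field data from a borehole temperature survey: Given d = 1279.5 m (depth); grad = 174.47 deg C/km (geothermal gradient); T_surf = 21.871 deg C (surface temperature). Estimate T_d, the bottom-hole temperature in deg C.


T_d = T_surf + grad * d / 1000
T_d = 21.871 + 174.47 * 1279.5 / 1000
T_d = 245.11 deg C


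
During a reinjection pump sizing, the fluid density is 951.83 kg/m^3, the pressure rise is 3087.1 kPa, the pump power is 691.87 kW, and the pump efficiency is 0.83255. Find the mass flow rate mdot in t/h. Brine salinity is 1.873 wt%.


mdot = P_pump * rho * eta / dP
mdot = 691.87 * 951.83 * 0.83255 / 3087.1
mdot = 177.6002 kg/s
Convert: 177.6002 kg/s * 3.6 = 639.36 t/h
mdot = 639.36 t/h


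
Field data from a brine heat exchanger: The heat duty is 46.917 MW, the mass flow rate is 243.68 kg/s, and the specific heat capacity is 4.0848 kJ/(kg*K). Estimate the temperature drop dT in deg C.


dT = Q * 1000 / (mdot * cp)
dT = 46.917 * 1000 / (243.68 * 4.0848)
dT = 47.13457 K
Convert (temperature difference, 1 K = 1 deg C): 47.13457 K = 47.13457 deg C
dT = 47.135 deg C


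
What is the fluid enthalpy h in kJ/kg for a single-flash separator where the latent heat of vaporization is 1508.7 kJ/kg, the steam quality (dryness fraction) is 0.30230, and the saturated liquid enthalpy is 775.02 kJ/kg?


h = hf + x * hfg
h = 775.02 + 0.30230 * 1508.7
h = 1231.1 kJ/kg


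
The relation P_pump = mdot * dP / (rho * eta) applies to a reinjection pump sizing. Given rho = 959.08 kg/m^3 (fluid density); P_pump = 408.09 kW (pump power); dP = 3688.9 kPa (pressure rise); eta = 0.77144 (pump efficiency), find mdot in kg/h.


mdot = P_pump * rho * eta / dP
mdot = 408.09 * 959.08 * 0.77144 / 3688.9
mdot = 81.84951 kg/s
Convert: 81.84951 kg/s * 3600.0 = 2.9466e+05 kg/h
mdot = 2.9466e+05 kg/h


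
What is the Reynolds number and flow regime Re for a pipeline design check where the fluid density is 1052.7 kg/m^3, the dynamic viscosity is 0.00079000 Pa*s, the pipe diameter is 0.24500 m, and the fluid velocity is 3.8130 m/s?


Step 1: Re = rho*vel*D/mu = 1052.7*3.813*0.245/0.00079 = 1.2448e+06
Step 2: Re = 1.2448e+06 > 4000, so flow is turbulent.
Re = 1.2448e+06 (turbulent)


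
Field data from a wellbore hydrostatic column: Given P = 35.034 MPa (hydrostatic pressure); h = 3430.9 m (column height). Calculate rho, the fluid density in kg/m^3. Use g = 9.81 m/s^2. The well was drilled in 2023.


rho = P * 1e6 / (g * h)
rho = 35.034 * 1e6 / (9.81 * 3430.9)
rho = 1040.9 kg/m^3


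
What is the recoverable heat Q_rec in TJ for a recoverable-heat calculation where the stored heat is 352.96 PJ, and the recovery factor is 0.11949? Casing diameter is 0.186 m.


Q_rec = Q_s * RF
Q_rec = 352.96 * 0.11949
Q_rec = 42.17519 PJ
Convert: 42.17519 PJ * 1000.0 = 42175 TJ
Q_rec = 42175 TJ
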